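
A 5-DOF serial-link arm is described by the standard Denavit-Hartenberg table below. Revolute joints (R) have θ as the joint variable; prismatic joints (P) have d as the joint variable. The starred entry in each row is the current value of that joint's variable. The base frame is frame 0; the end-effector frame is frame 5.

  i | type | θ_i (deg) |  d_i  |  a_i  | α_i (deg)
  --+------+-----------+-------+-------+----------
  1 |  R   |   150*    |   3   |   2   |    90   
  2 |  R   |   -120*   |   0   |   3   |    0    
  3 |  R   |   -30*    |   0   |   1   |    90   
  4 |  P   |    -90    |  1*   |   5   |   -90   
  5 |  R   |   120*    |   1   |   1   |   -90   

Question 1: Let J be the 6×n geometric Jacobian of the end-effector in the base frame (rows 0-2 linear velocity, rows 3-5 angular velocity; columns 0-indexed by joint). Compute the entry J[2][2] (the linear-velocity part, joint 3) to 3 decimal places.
-1.799

axis z_2 = (0.5000,0.8660,0.0000); lever o_n−o_2 = (-0.6920,-4.7966,-0.8840)
cross product → J_v[:, 2] = (-0.7655,0.4420,-1.7990)
J_ω[:, 2] = z_2
entry J[2][2] = -1.7990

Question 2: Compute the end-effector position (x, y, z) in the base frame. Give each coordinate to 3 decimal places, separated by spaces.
after link 1: o_1 = (-1.7321, 1.0000, 3.0000)
after link 2: o_2 = (-0.4330, 0.2500, 0.4019)
after link 3: o_3 = (0.3170, -0.1830, -0.0981)
after link 4: o_4 = (-1.7500, -4.7631, 0.7679)
after link 5: o_5 = (-1.1250, -4.5466, -0.4821)

-1.125 -4.547 -0.482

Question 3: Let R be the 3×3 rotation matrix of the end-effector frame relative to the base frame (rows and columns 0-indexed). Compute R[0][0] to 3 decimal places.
-0.125

End-effector x-axis (col 0 of R) = (-0.1250,0.6495,-0.7500)
R[0][0] = -0.1250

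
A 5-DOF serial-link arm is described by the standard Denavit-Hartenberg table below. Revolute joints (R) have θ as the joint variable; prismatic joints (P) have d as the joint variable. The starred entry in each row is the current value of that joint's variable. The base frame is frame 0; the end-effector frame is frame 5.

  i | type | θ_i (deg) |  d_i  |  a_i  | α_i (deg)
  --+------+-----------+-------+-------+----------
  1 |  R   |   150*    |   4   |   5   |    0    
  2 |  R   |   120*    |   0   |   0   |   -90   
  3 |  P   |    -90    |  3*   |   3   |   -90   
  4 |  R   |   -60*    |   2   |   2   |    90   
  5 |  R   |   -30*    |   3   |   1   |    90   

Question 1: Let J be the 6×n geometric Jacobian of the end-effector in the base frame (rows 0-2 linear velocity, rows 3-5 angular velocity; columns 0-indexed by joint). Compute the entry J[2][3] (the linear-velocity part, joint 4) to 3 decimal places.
axis z_3 = (-0.0000,-1.0000,-0.0000); lever o_n−o_3 = (3.9821,-1.5000,-1.1651)
cross product → J_v[:, 3] = (1.1651,-0.0000,3.9821)
J_ω[:, 3] = z_3
entry J[2][3] = 3.9821

3.982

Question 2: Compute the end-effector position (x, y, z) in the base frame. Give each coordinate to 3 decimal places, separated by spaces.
2.652 1.000 5.835

after link 1: o_1 = (-4.3301, 2.5000, 4.0000)
after link 2: o_2 = (-4.3301, 2.5000, 4.0000)
after link 3: o_3 = (-1.3301, 2.5000, 7.0000)
after link 4: o_4 = (0.4019, 0.5000, 8.0000)
after link 5: o_5 = (2.6519, 1.0000, 5.8349)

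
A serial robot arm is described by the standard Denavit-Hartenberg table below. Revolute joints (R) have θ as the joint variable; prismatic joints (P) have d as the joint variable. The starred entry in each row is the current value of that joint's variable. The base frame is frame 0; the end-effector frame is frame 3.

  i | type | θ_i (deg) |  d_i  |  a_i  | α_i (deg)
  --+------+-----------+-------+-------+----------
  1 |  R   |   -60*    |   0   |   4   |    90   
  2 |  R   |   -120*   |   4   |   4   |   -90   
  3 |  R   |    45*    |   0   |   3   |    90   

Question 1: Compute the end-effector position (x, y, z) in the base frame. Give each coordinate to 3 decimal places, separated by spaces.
-1.157 -1.753 -5.301

after link 1: o_1 = (2.0000, -3.4641, 0.0000)
after link 2: o_2 = (-2.4641, -3.7321, -3.4641)
after link 3: o_3 = (-1.1573, -1.7528, -5.3012)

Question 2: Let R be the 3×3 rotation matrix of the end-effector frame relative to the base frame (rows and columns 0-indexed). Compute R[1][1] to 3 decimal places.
End-effector y-axis (col 1 of R) = (0.4330,-0.7500,-0.5000)
R[1][1] = -0.7500

-0.750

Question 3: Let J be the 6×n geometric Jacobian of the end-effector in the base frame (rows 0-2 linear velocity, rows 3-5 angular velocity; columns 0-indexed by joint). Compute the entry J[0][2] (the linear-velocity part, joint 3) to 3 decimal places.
2.367

axis z_2 = (0.4330,-0.7500,-0.5000); lever o_n−o_2 = (1.3068,1.9792,-1.8371)
cross product → J_v[:, 2] = (2.3674,0.1421,1.8371)
J_ω[:, 2] = z_2
entry J[0][2] = 2.3674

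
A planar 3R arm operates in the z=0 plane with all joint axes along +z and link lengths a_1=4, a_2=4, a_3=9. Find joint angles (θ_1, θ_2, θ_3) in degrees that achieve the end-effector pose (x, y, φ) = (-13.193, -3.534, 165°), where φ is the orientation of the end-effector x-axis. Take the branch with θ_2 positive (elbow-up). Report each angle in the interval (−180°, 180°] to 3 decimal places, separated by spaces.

-150.005 45.003 -89.998

wrist centre = target − a_3·(cos φ, sin φ) = (-4.4997, -5.8634)
cos θ_2 = (54.6261−4²−4²)/(2·4·4) = 0.7071; θ_2 = 45.0033° (elbow-up)
β = atan2(-5.8634,-4.4997) = -127.5033°; ψ = atan2(2.8286,6.8283) = 22.5016°
θ_1 = β − ψ = -150.0050°
θ_3 = φ − θ_1 − θ_2 = -89.9983° (wrapped to (-180°,180°])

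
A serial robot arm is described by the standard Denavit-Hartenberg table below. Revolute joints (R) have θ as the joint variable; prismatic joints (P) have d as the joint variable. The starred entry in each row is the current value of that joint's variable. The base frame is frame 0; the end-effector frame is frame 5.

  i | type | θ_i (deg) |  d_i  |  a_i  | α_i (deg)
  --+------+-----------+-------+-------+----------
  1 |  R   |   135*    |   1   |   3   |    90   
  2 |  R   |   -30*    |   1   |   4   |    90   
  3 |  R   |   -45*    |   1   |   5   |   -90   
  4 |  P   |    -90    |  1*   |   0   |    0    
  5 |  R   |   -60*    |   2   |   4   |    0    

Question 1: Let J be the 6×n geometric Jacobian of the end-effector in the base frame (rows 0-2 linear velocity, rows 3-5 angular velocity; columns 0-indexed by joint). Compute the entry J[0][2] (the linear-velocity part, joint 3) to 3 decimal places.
axis z_2 = (0.3536,-0.3536,-0.8660); lever o_n−o_2 = (-0.1714,1.6355,-4.2018)
cross product → J_v[:, 2] = (2.9019,1.6340,0.5176)
J_ω[:, 2] = z_2
entry J[0][2] = 2.9019

2.902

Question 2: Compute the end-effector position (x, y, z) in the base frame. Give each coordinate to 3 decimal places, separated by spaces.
-4.035 6.913 -5.202

after link 1: o_1 = (-2.1213, 2.1213, 1.0000)
after link 2: o_2 = (-3.8637, 5.2779, -1.0000)
after link 3: o_3 = (-8.1752, 4.5894, -3.6338)
after link 4: o_4 = (-8.1082, 5.5224, -3.9873)
after link 5: o_5 = (-4.0351, 6.9134, -5.2018)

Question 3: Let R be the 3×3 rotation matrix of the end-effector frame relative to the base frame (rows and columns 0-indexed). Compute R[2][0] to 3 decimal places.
End-effector x-axis (col 0 of R) = (0.9848,-0.1188,-0.1268)
R[2][0] = -0.1268

-0.127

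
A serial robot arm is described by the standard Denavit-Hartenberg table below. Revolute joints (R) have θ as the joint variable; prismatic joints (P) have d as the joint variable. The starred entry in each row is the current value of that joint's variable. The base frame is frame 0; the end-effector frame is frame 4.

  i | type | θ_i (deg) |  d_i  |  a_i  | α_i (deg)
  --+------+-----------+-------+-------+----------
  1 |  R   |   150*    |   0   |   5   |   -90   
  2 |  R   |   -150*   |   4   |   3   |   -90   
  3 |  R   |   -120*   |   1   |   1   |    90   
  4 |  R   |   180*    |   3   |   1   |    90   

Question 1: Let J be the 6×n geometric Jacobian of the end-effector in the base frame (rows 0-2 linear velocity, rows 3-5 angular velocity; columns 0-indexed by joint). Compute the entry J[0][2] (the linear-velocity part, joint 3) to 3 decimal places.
axis z_2 = (-0.4330,0.2500,0.8660); lever o_n−o_2 = (-1.6316,2.6740,-0.4330)
cross product → J_v[:, 2] = (-2.4240,-1.6005,-0.7500)
J_ω[:, 2] = z_2
entry J[0][2] = -2.4240

-2.424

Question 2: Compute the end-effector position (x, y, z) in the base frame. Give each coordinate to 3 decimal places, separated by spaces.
-5.712 0.411 1.067

after link 1: o_1 = (-4.3301, 2.5000, 0.0000)
after link 2: o_2 = (-4.0801, -2.2631, 1.5000)
after link 3: o_3 = (-5.3212, -2.5466, 2.1160)
after link 4: o_4 = (-5.7117, 0.4109, 1.0670)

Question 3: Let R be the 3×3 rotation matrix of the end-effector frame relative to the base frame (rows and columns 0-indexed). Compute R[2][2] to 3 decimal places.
End-effector z-axis (col 2 of R) = (-0.4330,0.2500,0.8660)
R[2][2] = 0.8660

0.866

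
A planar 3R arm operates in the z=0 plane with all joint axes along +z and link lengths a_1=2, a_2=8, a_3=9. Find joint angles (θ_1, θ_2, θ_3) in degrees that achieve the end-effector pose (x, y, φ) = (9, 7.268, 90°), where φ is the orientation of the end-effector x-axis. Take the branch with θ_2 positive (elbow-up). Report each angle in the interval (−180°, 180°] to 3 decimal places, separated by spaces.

wrist centre = target − a_3·(cos φ, sin φ) = (9.0000, -1.7320)
cos θ_2 = (83.9998−2²−8²)/(2·2·8) = 0.5000; θ_2 = 60.0004° (elbow-up)
β = atan2(-1.7320,9.0000) = -10.8931°; ψ = atan2(6.9282,6.0000) = 49.1069°
θ_1 = β − ψ = -60.0000°
θ_3 = φ − θ_1 − θ_2 = 89.9996° (wrapped to (-180°,180°])

-60.000 60.000 90.000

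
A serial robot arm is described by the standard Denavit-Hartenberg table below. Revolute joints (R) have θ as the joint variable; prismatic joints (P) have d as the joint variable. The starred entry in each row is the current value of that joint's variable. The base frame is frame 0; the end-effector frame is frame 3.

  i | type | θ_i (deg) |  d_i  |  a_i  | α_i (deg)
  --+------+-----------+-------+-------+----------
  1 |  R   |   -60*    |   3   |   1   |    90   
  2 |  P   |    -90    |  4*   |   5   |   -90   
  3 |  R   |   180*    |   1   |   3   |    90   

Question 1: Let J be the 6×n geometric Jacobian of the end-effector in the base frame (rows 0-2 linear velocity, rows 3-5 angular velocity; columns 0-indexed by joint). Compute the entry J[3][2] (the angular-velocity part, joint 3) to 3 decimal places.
0.500

axis z_2 = (0.5000,-0.8660,0.0000); lever o_n−o_2 = (0.5000,-0.8660,3.0000)
cross product → J_v[:, 2] = (-2.5981,-1.5000,0.0000)
J_ω[:, 2] = z_2
entry J[3][2] = 0.5000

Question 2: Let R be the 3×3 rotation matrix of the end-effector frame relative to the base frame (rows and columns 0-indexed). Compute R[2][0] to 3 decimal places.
End-effector x-axis (col 0 of R) = (0.0000,0.0000,1.0000)
R[2][0] = 1.0000

1.000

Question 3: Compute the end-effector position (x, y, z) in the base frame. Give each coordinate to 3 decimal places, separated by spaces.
-2.464 -3.732 1.000

after link 1: o_1 = (0.5000, -0.8660, 3.0000)
after link 2: o_2 = (-2.9641, -2.8660, -2.0000)
after link 3: o_3 = (-2.4641, -3.7321, 1.0000)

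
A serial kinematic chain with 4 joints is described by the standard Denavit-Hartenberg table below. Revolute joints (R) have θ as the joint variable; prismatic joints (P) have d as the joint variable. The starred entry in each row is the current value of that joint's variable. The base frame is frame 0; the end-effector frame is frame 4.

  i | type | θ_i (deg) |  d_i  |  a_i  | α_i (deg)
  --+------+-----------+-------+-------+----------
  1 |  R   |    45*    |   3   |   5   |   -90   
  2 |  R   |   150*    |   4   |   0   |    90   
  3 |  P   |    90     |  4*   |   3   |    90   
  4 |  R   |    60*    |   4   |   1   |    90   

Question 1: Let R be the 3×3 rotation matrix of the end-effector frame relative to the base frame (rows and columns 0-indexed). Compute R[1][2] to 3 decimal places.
End-effector z-axis (col 2 of R) = (-0.7891,0.4356,0.4330)
R[1][2] = 0.4356

0.436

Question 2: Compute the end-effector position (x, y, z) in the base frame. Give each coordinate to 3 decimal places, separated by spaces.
after link 1: o_1 = (3.5355, 3.5355, 3.0000)
after link 2: o_2 = (0.7071, 6.3640, 3.0000)
after link 3: o_3 = (0.0000, 9.8995, -0.4641)
after link 4: o_4 = (-2.4969, 8.1097, -3.2141)

-2.497 8.110 -3.214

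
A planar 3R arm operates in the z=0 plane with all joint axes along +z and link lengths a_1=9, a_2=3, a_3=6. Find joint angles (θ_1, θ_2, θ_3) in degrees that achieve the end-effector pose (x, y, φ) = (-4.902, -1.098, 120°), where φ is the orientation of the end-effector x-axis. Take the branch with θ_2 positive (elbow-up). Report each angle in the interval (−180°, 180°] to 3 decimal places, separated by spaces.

wrist centre = target − a_3·(cos φ, sin φ) = (-1.9020, -6.2942)
cos θ_2 = (43.2340−9²−3²)/(2·9·3) = -0.8660; θ_2 = 150.0014° (elbow-up)
β = atan2(-6.2942,-1.9020) = -106.8140°; ψ = atan2(1.4999,6.4019) = 13.1863°
θ_1 = β − ψ = -120.0004°
θ_3 = φ − θ_1 − θ_2 = 89.9989° (wrapped to (-180°,180°])

-120.000 150.001 89.999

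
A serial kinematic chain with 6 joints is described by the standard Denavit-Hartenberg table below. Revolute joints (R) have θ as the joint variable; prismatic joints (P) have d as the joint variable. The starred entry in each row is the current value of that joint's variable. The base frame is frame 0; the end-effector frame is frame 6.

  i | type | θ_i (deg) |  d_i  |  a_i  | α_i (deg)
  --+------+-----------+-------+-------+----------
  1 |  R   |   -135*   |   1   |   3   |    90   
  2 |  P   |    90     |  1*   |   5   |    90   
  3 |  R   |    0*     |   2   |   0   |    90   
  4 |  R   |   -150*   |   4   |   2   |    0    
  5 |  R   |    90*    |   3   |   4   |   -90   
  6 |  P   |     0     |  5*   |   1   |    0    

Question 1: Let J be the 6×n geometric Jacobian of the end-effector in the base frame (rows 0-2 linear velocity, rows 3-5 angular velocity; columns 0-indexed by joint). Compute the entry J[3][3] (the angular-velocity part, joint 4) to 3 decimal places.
0.707

axis z_3 = (0.7071,-0.7071,-0.0000); lever o_n−o_3 = (6.9509,-2.9485,5.0981)
cross product → J_v[:, 3] = (-3.6049,-3.6049,2.8301)
J_ω[:, 3] = z_3
entry J[3][3] = 0.7071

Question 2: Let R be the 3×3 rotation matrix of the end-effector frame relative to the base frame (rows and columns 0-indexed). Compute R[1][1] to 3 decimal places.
End-effector y-axis (col 1 of R) = (-0.7071,0.7071,0.0000)
R[1][1] = 0.7071

0.707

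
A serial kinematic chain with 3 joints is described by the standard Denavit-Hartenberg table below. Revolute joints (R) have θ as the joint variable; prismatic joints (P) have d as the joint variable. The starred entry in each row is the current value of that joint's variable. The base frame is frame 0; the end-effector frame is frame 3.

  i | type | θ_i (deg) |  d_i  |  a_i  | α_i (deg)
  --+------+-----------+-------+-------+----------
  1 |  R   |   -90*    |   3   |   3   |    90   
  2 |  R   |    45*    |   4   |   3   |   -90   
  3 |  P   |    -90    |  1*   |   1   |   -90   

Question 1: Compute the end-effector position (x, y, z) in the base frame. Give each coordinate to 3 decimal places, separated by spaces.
-5.000 -4.414 5.828

after link 1: o_1 = (0.0000, -3.0000, 3.0000)
after link 2: o_2 = (-4.0000, -5.1213, 5.1213)
after link 3: o_3 = (-5.0000, -4.4142, 5.8284)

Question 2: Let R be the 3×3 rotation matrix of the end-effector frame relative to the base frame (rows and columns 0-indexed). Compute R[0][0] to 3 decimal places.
-1.000

End-effector x-axis (col 0 of R) = (-1.0000,-0.0000,0.0000)
R[0][0] = -1.0000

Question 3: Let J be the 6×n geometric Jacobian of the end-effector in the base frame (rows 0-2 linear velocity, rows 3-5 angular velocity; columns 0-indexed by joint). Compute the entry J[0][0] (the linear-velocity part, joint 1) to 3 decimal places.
4.414

axis z_0 = ẑ; lever o_n−o_0 = (-5.0000,-4.4142,5.8284)
cross product → J_v[:, 0] = (4.4142,-5.0000,0.0000)
J_ω[:, 0] = z_0
entry J[0][0] = 4.4142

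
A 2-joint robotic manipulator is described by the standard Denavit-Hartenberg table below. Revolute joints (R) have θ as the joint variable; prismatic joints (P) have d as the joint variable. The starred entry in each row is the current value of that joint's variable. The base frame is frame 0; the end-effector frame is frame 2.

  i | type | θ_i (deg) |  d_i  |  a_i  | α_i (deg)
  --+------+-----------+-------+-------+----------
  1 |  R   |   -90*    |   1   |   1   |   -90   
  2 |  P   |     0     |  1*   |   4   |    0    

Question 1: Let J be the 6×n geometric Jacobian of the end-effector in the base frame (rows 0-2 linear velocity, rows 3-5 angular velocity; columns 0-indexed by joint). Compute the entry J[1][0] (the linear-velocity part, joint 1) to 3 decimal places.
1.000

axis z_0 = ẑ; lever o_n−o_0 = (1.0000,-5.0000,1.0000)
cross product → J_v[:, 0] = (5.0000,1.0000,-0.0000)
J_ω[:, 0] = z_0
entry J[1][0] = 1.0000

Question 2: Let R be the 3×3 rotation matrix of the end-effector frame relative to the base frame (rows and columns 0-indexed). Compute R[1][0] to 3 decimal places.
End-effector x-axis (col 0 of R) = (0.0000,-1.0000,0.0000)
R[1][0] = -1.0000

-1.000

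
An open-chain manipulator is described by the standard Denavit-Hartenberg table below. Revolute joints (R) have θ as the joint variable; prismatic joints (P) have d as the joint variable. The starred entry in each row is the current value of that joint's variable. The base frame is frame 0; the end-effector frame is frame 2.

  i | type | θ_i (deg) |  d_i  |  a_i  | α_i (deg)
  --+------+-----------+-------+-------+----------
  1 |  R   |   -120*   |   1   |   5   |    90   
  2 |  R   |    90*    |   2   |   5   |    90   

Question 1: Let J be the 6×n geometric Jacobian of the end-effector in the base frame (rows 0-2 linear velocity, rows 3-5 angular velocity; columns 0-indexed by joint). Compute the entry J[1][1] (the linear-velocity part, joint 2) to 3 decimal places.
axis z_1 = (-0.8660,0.5000,0.0000); lever o_n−o_1 = (-1.7321,1.0000,5.0000)
cross product → J_v[:, 1] = (2.5000,4.3301,0.0000)
J_ω[:, 1] = z_1
entry J[1][1] = 4.3301

4.330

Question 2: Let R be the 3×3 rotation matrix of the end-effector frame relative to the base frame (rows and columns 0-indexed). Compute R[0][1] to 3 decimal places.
-0.866

End-effector y-axis (col 1 of R) = (-0.8660,0.5000,0.0000)
R[0][1] = -0.8660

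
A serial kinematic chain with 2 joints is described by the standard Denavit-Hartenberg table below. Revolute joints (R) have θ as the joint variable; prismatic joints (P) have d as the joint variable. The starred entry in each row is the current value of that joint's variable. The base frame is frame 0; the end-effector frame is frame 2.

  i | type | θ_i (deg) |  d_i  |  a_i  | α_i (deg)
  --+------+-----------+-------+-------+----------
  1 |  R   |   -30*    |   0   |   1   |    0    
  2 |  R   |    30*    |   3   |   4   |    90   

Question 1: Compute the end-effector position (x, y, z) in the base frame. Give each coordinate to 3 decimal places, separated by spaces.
4.866 -0.500 3.000

after link 1: o_1 = (0.8660, -0.5000, 0.0000)
after link 2: o_2 = (4.8660, -0.5000, 3.0000)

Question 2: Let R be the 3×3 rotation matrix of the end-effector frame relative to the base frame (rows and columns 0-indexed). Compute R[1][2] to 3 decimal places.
-1.000

End-effector z-axis (col 2 of R) = (0.0000,-1.0000,0.0000)
R[1][2] = -1.0000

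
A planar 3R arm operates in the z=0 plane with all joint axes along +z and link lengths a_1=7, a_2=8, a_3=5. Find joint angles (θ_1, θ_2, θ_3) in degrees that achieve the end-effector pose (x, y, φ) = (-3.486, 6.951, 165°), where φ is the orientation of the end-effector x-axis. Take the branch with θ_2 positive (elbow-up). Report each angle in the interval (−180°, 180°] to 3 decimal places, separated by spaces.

-0.004 134.999 30.005

wrist centre = target − a_3·(cos φ, sin φ) = (1.3436, 5.6569)
cos θ_2 = (33.8059−7²−8²)/(2·7·8) = -0.7071; θ_2 = 134.9986° (elbow-up)
β = atan2(5.6569,1.3436) = 76.6387°; ψ = atan2(5.6570,1.3433) = 76.6422°
θ_1 = β − ψ = -0.0035°
θ_3 = φ − θ_1 − θ_2 = 30.0049° (wrapped to (-180°,180°])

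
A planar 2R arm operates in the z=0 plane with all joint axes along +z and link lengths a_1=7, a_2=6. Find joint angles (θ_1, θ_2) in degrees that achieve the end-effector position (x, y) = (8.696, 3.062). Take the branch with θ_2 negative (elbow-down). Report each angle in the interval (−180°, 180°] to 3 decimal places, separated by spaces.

cos θ_2 = (84.9963−7²−6²)/(2·7·6) = -0.0000; θ_2 = -90.0026° (elbow-down)
β = atan2(3.0620,8.6960) = 19.3980°; ψ = atan2(-6.0000,6.9997) = -40.6024°
θ_1 = β − ψ = 60.0004°

60.000 -90.003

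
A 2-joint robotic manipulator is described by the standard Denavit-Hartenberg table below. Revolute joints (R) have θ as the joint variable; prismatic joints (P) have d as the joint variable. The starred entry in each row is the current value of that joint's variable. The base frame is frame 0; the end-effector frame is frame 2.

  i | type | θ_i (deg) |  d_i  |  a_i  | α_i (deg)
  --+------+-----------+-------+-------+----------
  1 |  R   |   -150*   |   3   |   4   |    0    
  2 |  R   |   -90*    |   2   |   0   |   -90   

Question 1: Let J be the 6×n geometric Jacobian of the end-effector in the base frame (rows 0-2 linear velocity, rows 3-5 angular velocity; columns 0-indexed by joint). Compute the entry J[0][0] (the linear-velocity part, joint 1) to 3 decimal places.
axis z_0 = ẑ; lever o_n−o_0 = (-3.4641,-2.0000,5.0000)
cross product → J_v[:, 0] = (2.0000,-3.4641,0.0000)
J_ω[:, 0] = z_0
entry J[0][0] = 2.0000

2.000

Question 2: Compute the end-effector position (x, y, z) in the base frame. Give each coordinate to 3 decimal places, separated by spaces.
-3.464 -2.000 5.000

after link 1: o_1 = (-3.4641, -2.0000, 3.0000)
after link 2: o_2 = (-3.4641, -2.0000, 5.0000)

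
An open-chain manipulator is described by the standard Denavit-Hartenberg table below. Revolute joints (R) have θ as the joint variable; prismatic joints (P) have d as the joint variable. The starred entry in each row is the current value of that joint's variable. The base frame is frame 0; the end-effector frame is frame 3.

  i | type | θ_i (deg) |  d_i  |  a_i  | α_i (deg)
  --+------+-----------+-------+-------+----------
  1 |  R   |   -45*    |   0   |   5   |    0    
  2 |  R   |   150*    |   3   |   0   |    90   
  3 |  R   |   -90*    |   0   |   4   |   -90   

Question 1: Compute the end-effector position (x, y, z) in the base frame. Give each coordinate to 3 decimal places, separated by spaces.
after link 1: o_1 = (3.5355, -3.5355, 0.0000)
after link 2: o_2 = (3.5355, -3.5355, 3.0000)
after link 3: o_3 = (3.5355, -3.5355, -1.0000)

3.536 -3.536 -1.000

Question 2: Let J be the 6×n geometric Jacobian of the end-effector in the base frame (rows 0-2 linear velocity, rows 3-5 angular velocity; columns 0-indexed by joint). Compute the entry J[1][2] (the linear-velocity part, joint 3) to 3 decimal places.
axis z_2 = (0.9659,0.2588,0.0000); lever o_n−o_2 = (0.0000,0.0000,-4.0000)
cross product → J_v[:, 2] = (-1.0353,3.8637,0.0000)
J_ω[:, 2] = z_2
entry J[1][2] = 3.8637

3.864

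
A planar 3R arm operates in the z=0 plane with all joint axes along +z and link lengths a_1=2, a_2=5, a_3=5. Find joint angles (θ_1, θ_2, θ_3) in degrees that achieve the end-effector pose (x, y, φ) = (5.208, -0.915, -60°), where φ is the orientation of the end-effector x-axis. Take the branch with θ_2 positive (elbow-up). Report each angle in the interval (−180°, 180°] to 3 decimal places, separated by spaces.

-45.012 120.012 -135.000

wrist centre = target − a_3·(cos φ, sin φ) = (2.7080, 3.4151)
cos θ_2 = (18.9964−2²−5²)/(2·2·5) = -0.5002; θ_2 = 120.0121° (elbow-up)
β = atan2(3.4151,2.7080) = 51.5876°; ψ = atan2(4.3296,-0.5009) = 96.5995°
θ_1 = β − ψ = -45.0119°
θ_3 = φ − θ_1 − θ_2 = -135.0002° (wrapped to (-180°,180°])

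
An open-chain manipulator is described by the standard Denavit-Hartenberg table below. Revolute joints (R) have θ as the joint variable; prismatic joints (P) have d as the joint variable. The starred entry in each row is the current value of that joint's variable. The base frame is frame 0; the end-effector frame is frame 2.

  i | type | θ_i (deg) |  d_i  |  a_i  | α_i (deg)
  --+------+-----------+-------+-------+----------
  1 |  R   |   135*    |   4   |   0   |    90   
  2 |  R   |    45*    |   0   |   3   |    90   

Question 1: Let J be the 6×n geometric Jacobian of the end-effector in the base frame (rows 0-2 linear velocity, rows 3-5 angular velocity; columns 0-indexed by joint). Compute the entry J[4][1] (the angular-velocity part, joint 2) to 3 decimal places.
0.707

axis z_1 = (0.7071,0.7071,0.0000); lever o_n−o_1 = (-1.5000,1.5000,2.1213)
cross product → J_v[:, 1] = (1.5000,-1.5000,2.1213)
J_ω[:, 1] = z_1
entry J[4][1] = 0.7071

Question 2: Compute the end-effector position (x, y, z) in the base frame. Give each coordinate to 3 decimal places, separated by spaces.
after link 1: o_1 = (0.0000, 0.0000, 4.0000)
after link 2: o_2 = (-1.5000, 1.5000, 6.1213)

-1.500 1.500 6.121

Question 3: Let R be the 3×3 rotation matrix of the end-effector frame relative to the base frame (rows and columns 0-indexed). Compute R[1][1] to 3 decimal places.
End-effector y-axis (col 1 of R) = (0.7071,0.7071,0.0000)
R[1][1] = 0.7071

0.707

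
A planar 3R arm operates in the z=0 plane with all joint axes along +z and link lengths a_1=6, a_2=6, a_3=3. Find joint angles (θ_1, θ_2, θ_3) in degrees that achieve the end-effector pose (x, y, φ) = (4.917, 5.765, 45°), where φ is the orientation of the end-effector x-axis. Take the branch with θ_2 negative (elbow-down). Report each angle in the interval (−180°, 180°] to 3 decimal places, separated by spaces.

wrist centre = target − a_3·(cos φ, sin φ) = (2.7957, 3.6437)
cos θ_2 = (21.0922−6²−6²)/(2·6·6) = -0.7071; θ_2 = -134.9956° (elbow-down)
β = atan2(3.6437,2.7957) = 52.5021°; ψ = atan2(-4.2430,1.7577) = -67.4978°
θ_1 = β − ψ = 119.9999°
θ_3 = φ − θ_1 − θ_2 = 59.9957° (wrapped to (-180°,180°])

120.000 -134.996 59.996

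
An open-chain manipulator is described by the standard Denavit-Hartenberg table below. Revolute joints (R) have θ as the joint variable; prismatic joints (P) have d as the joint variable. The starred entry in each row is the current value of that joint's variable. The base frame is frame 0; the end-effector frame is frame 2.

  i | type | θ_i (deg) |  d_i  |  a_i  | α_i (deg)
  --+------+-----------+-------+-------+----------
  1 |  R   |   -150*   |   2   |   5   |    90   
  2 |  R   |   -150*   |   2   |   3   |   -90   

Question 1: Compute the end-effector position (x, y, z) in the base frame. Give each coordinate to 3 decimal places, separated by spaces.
-3.080 0.531 0.500

after link 1: o_1 = (-4.3301, -2.5000, 2.0000)
after link 2: o_2 = (-3.0801, 0.5311, 0.5000)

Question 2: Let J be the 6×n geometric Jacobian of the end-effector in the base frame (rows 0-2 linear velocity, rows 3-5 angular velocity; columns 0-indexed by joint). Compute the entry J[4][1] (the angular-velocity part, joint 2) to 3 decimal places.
0.866

axis z_1 = (-0.5000,0.8660,0.0000); lever o_n−o_1 = (1.2500,3.0311,-1.5000)
cross product → J_v[:, 1] = (-1.2990,-0.7500,-2.5981)
J_ω[:, 1] = z_1
entry J[4][1] = 0.8660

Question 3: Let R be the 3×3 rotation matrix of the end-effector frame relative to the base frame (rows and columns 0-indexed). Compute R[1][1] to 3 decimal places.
-0.866

End-effector y-axis (col 1 of R) = (0.5000,-0.8660,-0.0000)
R[1][1] = -0.8660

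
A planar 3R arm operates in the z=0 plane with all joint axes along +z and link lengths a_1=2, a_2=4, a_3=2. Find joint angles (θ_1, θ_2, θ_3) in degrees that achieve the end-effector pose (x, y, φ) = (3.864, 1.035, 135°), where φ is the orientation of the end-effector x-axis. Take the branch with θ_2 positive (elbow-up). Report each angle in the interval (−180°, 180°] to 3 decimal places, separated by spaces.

wrist centre = target − a_3·(cos φ, sin φ) = (5.2782, -0.3792)
cos θ_2 = (28.0033−2²−4²)/(2·2·4) = 0.5002; θ_2 = 59.9862° (elbow-up)
β = atan2(-0.3792,5.2782) = -4.1094°; ψ = atan2(3.4636,4.0008) = 40.8835°
θ_1 = β − ψ = -44.9929°
θ_3 = φ − θ_1 − θ_2 = 120.0067° (wrapped to (-180°,180°])

-44.993 59.986 120.007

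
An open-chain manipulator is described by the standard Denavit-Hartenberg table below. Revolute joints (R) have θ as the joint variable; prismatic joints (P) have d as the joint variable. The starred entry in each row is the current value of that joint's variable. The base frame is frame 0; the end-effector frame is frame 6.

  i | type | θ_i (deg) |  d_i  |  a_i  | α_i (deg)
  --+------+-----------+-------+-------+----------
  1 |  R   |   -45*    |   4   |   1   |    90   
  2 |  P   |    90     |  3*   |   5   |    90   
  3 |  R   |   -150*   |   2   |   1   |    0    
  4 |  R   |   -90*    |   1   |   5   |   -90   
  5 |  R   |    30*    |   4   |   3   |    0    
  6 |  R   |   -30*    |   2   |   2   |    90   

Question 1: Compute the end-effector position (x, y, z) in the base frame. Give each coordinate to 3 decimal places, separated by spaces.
after link 1: o_1 = (0.7071, -0.7071, 4.0000)
after link 2: o_2 = (-1.4142, -2.8284, 9.0000)
after link 3: o_3 = (0.3536, -3.8891, 8.1340)
after link 4: o_4 = (-2.0012, -7.6581, 5.6340)
after link 5: o_5 = (-3.2386, -6.7742, 0.8708)
after link 6: o_6 = (-3.7563, -7.2918, -1.8612)

-3.756 -7.292 -1.861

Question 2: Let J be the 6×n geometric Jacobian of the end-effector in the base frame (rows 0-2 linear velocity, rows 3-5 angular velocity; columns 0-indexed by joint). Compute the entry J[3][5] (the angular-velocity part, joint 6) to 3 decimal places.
0.354

axis z_5 = (0.3536,0.3536,-0.8660); lever o_n−o_5 = (-0.5176,-0.5176,-2.7321)
cross product → J_v[:, 5] = (-1.4142,1.4142,0.0000)
J_ω[:, 5] = z_5
entry J[3][5] = 0.3536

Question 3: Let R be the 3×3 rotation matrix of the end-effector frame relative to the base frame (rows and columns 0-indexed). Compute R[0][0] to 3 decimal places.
-0.612

End-effector x-axis (col 0 of R) = (-0.6124,-0.6124,-0.5000)
R[0][0] = -0.6124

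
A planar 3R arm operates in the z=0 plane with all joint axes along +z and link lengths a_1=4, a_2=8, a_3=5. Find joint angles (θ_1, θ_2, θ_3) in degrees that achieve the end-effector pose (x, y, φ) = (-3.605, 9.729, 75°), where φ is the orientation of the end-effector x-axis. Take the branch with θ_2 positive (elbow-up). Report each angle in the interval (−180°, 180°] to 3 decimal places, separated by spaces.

wrist centre = target − a_3·(cos φ, sin φ) = (-4.8991, 4.8994)
cos θ_2 = (48.0050−4²−8²)/(2·4·8) = -0.4999; θ_2 = 119.9949° (elbow-up)
β = atan2(4.8994,-4.8991) = 134.9984°; ψ = atan2(6.9286,0.0006) = 89.9949°
θ_1 = β − ψ = 45.0035°
θ_3 = φ − θ_1 − θ_2 = -89.9984° (wrapped to (-180°,180°])

45.004 119.995 -89.998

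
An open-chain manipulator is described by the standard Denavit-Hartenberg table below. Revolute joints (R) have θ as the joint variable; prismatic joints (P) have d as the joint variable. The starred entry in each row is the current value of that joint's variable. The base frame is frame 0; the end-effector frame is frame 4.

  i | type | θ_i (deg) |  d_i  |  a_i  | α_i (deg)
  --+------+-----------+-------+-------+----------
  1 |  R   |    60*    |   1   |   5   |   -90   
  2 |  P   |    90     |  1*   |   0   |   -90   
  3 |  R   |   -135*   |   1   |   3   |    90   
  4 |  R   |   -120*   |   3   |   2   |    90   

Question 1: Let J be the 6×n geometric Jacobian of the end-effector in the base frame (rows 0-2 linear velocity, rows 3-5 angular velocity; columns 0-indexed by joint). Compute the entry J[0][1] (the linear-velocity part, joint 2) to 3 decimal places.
-0.866

prismatic axis z_1 = (-0.8660,0.5000,0.0000)
J_v[:, 1] = z_1; J_ω[:, 1] = (0,0,0)
entry J[0][1] = -0.8660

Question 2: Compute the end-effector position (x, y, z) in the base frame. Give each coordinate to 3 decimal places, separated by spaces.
2.612 5.111 4.536

after link 1: o_1 = (2.5000, 4.3301, 1.0000)
after link 2: o_2 = (1.6340, 4.8301, 1.0000)
after link 3: o_3 = (-0.7031, 5.0248, 3.1213)
after link 4: o_4 = (2.6124, 5.1105, 4.5355)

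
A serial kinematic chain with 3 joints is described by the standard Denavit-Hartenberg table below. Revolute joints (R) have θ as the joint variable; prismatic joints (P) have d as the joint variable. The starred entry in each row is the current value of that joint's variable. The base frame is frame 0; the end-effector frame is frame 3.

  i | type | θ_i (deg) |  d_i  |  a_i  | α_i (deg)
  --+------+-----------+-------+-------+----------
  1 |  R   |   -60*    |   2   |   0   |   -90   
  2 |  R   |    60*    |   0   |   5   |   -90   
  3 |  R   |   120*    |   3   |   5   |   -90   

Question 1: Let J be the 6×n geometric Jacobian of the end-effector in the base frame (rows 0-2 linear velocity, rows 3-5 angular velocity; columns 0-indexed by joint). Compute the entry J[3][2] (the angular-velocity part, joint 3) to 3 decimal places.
axis z_2 = (-0.4330,0.7500,-0.5000); lever o_n−o_2 = (-5.6740,1.1675,0.6651)
cross product → J_v[:, 2] = (1.0825,3.1250,3.7500)
J_ω[:, 2] = z_2
entry J[3][2] = -0.4330

-0.433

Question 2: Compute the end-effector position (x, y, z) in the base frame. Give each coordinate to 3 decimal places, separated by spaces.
-4.424 -0.998 -1.665

after link 1: o_1 = (0.0000, 0.0000, 2.0000)
after link 2: o_2 = (1.2500, -2.1651, -2.3301)
after link 3: o_3 = (-4.4240, -0.9976, -1.6651)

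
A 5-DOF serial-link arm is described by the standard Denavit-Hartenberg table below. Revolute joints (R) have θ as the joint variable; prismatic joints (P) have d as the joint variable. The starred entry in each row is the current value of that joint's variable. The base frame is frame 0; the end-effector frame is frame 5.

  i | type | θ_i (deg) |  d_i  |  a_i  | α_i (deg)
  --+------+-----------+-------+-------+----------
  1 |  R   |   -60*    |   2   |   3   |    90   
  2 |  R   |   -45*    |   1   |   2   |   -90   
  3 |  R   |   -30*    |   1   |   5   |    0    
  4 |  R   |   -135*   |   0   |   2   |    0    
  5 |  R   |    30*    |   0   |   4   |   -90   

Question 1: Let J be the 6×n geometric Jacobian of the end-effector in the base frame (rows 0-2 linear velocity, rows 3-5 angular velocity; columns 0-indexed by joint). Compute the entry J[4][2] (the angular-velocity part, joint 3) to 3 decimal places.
axis z_2 = (0.3536,-0.6124,0.7071); lever o_n−o_2 = (-4.8614,-3.2720,1.0113)
cross product → J_v[:, 2] = (1.6944,-3.7950,-4.1338)
J_ω[:, 2] = z_2
entry J[4][2] = -0.6124

-0.612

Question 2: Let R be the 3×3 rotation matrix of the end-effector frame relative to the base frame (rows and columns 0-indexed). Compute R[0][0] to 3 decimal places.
End-effector x-axis (col 0 of R) = (-0.8624,0.0795,0.5000)
R[0][0] = -0.8624

-0.862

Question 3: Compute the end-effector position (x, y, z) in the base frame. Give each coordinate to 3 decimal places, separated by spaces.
after link 1: o_1 = (1.5000, -2.5981, 2.0000)
after link 2: o_2 = (1.3411, -4.3228, 0.5858)
after link 3: o_3 = (1.0605, -8.8368, -1.7690)
after link 4: o_4 = (-0.0708, -7.9127, -0.4029)
after link 5: o_5 = (-3.5203, -7.5948, 1.5971)

-3.520 -7.595 1.597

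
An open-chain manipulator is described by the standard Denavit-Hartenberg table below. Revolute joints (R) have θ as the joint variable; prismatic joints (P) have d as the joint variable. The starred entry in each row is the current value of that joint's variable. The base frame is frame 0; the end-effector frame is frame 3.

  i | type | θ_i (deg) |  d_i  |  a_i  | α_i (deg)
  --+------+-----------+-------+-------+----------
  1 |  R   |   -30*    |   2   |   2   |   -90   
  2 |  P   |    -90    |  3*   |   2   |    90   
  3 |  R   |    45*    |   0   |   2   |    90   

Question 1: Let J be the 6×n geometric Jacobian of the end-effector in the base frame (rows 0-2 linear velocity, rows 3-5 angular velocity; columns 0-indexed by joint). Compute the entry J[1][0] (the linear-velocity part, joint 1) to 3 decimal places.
axis z_0 = ẑ; lever o_n−o_0 = (3.9392,2.8228,5.4142)
cross product → J_v[:, 0] = (-2.8228,3.9392,0.0000)
J_ω[:, 0] = z_0
entry J[1][0] = 3.9392

3.939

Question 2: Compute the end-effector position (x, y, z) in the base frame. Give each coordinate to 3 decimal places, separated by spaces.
after link 1: o_1 = (1.7321, -1.0000, 2.0000)
after link 2: o_2 = (3.2321, 1.5981, 4.0000)
after link 3: o_3 = (3.9392, 2.8228, 5.4142)

3.939 2.823 5.414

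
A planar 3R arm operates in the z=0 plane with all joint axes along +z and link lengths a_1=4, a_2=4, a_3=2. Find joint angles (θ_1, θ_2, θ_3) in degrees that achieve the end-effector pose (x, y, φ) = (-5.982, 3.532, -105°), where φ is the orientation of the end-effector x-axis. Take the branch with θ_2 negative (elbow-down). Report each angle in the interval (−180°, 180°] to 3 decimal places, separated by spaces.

wrist centre = target − a_3·(cos φ, sin φ) = (-5.4644, 5.4639)
cos θ_2 = (59.7129−4²−4²)/(2·4·4) = 0.8660; θ_2 = -29.9996° (elbow-down)
β = atan2(5.4639,-5.4644) = 135.0027°; ψ = atan2(-2.0000,7.4641) = -14.9998°
θ_1 = β − ψ = 150.0025°
θ_3 = φ − θ_1 − θ_2 = 134.9971° (wrapped to (-180°,180°])

150.002 -30.000 134.997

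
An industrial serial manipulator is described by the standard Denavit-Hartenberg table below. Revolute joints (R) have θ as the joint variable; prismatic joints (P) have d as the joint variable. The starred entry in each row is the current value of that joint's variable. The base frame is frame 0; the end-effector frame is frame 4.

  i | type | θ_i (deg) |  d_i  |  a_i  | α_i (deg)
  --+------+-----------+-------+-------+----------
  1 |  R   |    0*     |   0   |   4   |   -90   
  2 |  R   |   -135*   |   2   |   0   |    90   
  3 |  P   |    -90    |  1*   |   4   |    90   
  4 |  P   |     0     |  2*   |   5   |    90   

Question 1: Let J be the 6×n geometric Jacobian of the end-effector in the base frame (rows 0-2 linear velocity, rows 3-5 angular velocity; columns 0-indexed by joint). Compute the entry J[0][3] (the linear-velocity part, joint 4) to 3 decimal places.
prismatic axis z_3 = (0.7071,-0.0000,-0.7071)
J_v[:, 3] = z_3; J_ω[:, 3] = (0,0,0)
entry J[0][3] = 0.7071

0.707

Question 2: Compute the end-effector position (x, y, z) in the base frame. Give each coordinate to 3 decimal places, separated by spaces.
after link 1: o_1 = (4.0000, 0.0000, 0.0000)
after link 2: o_2 = (4.0000, 2.0000, 0.0000)
after link 3: o_3 = (3.2929, -2.0000, -0.7071)
after link 4: o_4 = (4.7071, -7.0000, -2.1213)

4.707 -7.000 -2.121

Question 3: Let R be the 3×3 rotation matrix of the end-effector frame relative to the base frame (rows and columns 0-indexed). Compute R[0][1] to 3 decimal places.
0.707

End-effector y-axis (col 1 of R) = (0.7071,-0.0000,-0.7071)
R[0][1] = 0.7071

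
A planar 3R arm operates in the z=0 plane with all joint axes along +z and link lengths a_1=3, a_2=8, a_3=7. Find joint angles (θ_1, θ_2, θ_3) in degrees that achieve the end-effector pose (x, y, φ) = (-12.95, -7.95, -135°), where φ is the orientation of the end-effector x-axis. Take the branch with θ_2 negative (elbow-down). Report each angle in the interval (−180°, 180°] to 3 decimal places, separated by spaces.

-90.005 -89.993 44.998

wrist centre = target − a_3·(cos φ, sin φ) = (-8.0003, -3.0003)
cos θ_2 = (73.0056−3²−8²)/(2·3·8) = 0.0001; θ_2 = -89.9934° (elbow-down)
β = atan2(-3.0003,-8.0003) = -159.4430°; ψ = atan2(-8.0000,3.0009) = -69.4381°
θ_1 = β − ψ = -90.0048°
θ_3 = φ − θ_1 − θ_2 = 44.9982° (wrapped to (-180°,180°])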